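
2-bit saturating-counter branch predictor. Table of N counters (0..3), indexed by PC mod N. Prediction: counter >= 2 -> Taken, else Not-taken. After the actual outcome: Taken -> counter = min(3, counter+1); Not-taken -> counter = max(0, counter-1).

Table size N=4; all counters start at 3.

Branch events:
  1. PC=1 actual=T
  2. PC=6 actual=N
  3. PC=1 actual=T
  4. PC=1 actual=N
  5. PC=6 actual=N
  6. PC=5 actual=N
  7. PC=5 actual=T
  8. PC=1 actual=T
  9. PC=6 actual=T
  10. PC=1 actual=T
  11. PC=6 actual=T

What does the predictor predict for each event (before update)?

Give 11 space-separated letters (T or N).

Ev 1: PC=1 idx=1 pred=T actual=T -> ctr[1]=3
Ev 2: PC=6 idx=2 pred=T actual=N -> ctr[2]=2
Ev 3: PC=1 idx=1 pred=T actual=T -> ctr[1]=3
Ev 4: PC=1 idx=1 pred=T actual=N -> ctr[1]=2
Ev 5: PC=6 idx=2 pred=T actual=N -> ctr[2]=1
Ev 6: PC=5 idx=1 pred=T actual=N -> ctr[1]=1
Ev 7: PC=5 idx=1 pred=N actual=T -> ctr[1]=2
Ev 8: PC=1 idx=1 pred=T actual=T -> ctr[1]=3
Ev 9: PC=6 idx=2 pred=N actual=T -> ctr[2]=2
Ev 10: PC=1 idx=1 pred=T actual=T -> ctr[1]=3
Ev 11: PC=6 idx=2 pred=T actual=T -> ctr[2]=3

Answer: T T T T T T N T N T T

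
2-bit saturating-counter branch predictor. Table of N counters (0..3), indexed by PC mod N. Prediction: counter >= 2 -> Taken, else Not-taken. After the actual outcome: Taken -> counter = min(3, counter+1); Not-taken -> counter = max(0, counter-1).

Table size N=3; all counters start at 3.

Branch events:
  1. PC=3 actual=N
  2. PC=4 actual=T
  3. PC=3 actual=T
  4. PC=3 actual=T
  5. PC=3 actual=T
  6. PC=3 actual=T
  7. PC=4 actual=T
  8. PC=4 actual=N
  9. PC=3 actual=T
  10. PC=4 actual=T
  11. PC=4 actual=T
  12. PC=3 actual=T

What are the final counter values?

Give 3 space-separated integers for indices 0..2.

Answer: 3 3 3

Derivation:
Ev 1: PC=3 idx=0 pred=T actual=N -> ctr[0]=2
Ev 2: PC=4 idx=1 pred=T actual=T -> ctr[1]=3
Ev 3: PC=3 idx=0 pred=T actual=T -> ctr[0]=3
Ev 4: PC=3 idx=0 pred=T actual=T -> ctr[0]=3
Ev 5: PC=3 idx=0 pred=T actual=T -> ctr[0]=3
Ev 6: PC=3 idx=0 pred=T actual=T -> ctr[0]=3
Ev 7: PC=4 idx=1 pred=T actual=T -> ctr[1]=3
Ev 8: PC=4 idx=1 pred=T actual=N -> ctr[1]=2
Ev 9: PC=3 idx=0 pred=T actual=T -> ctr[0]=3
Ev 10: PC=4 idx=1 pred=T actual=T -> ctr[1]=3
Ev 11: PC=4 idx=1 pred=T actual=T -> ctr[1]=3
Ev 12: PC=3 idx=0 pred=T actual=T -> ctr[0]=3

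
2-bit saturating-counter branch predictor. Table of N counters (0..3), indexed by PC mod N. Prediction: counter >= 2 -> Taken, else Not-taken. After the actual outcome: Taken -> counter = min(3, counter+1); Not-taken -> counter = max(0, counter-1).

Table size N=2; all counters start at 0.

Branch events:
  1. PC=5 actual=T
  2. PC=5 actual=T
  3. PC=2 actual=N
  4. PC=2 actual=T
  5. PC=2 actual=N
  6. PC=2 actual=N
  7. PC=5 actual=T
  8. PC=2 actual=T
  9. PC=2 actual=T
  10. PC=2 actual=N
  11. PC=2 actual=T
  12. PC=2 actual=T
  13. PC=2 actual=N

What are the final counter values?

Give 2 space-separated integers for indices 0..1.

Ev 1: PC=5 idx=1 pred=N actual=T -> ctr[1]=1
Ev 2: PC=5 idx=1 pred=N actual=T -> ctr[1]=2
Ev 3: PC=2 idx=0 pred=N actual=N -> ctr[0]=0
Ev 4: PC=2 idx=0 pred=N actual=T -> ctr[0]=1
Ev 5: PC=2 idx=0 pred=N actual=N -> ctr[0]=0
Ev 6: PC=2 idx=0 pred=N actual=N -> ctr[0]=0
Ev 7: PC=5 idx=1 pred=T actual=T -> ctr[1]=3
Ev 8: PC=2 idx=0 pred=N actual=T -> ctr[0]=1
Ev 9: PC=2 idx=0 pred=N actual=T -> ctr[0]=2
Ev 10: PC=2 idx=0 pred=T actual=N -> ctr[0]=1
Ev 11: PC=2 idx=0 pred=N actual=T -> ctr[0]=2
Ev 12: PC=2 idx=0 pred=T actual=T -> ctr[0]=3
Ev 13: PC=2 idx=0 pred=T actual=N -> ctr[0]=2

Answer: 2 3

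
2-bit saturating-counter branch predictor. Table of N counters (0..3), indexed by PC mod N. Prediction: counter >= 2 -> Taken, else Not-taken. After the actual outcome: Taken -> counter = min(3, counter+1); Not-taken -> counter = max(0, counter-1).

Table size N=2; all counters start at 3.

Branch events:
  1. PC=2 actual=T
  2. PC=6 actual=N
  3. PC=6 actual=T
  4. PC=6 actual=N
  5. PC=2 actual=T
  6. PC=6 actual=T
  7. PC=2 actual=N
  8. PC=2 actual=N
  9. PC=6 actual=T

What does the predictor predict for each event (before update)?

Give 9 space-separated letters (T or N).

Answer: T T T T T T T T N

Derivation:
Ev 1: PC=2 idx=0 pred=T actual=T -> ctr[0]=3
Ev 2: PC=6 idx=0 pred=T actual=N -> ctr[0]=2
Ev 3: PC=6 idx=0 pred=T actual=T -> ctr[0]=3
Ev 4: PC=6 idx=0 pred=T actual=N -> ctr[0]=2
Ev 5: PC=2 idx=0 pred=T actual=T -> ctr[0]=3
Ev 6: PC=6 idx=0 pred=T actual=T -> ctr[0]=3
Ev 7: PC=2 idx=0 pred=T actual=N -> ctr[0]=2
Ev 8: PC=2 idx=0 pred=T actual=N -> ctr[0]=1
Ev 9: PC=6 idx=0 pred=N actual=T -> ctr[0]=2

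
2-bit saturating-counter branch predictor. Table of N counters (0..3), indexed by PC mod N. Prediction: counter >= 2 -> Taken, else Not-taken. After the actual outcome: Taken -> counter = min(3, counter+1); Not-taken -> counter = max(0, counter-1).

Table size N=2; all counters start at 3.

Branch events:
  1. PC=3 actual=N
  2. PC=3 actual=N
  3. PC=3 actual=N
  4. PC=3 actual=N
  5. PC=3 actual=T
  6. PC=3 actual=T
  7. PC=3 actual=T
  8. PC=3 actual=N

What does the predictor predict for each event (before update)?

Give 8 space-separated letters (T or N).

Ev 1: PC=3 idx=1 pred=T actual=N -> ctr[1]=2
Ev 2: PC=3 idx=1 pred=T actual=N -> ctr[1]=1
Ev 3: PC=3 idx=1 pred=N actual=N -> ctr[1]=0
Ev 4: PC=3 idx=1 pred=N actual=N -> ctr[1]=0
Ev 5: PC=3 idx=1 pred=N actual=T -> ctr[1]=1
Ev 6: PC=3 idx=1 pred=N actual=T -> ctr[1]=2
Ev 7: PC=3 idx=1 pred=T actual=T -> ctr[1]=3
Ev 8: PC=3 idx=1 pred=T actual=N -> ctr[1]=2

Answer: T T N N N N T T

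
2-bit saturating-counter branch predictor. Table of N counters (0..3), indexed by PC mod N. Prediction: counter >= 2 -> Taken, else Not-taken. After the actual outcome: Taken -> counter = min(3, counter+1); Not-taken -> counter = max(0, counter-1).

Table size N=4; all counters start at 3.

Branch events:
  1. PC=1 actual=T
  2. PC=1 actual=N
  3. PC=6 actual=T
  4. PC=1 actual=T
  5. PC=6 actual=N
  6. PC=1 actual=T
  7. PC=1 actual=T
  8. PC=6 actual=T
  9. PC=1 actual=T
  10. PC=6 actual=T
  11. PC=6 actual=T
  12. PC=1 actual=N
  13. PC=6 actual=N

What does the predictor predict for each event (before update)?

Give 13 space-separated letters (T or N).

Ev 1: PC=1 idx=1 pred=T actual=T -> ctr[1]=3
Ev 2: PC=1 idx=1 pred=T actual=N -> ctr[1]=2
Ev 3: PC=6 idx=2 pred=T actual=T -> ctr[2]=3
Ev 4: PC=1 idx=1 pred=T actual=T -> ctr[1]=3
Ev 5: PC=6 idx=2 pred=T actual=N -> ctr[2]=2
Ev 6: PC=1 idx=1 pred=T actual=T -> ctr[1]=3
Ev 7: PC=1 idx=1 pred=T actual=T -> ctr[1]=3
Ev 8: PC=6 idx=2 pred=T actual=T -> ctr[2]=3
Ev 9: PC=1 idx=1 pred=T actual=T -> ctr[1]=3
Ev 10: PC=6 idx=2 pred=T actual=T -> ctr[2]=3
Ev 11: PC=6 idx=2 pred=T actual=T -> ctr[2]=3
Ev 12: PC=1 idx=1 pred=T actual=N -> ctr[1]=2
Ev 13: PC=6 idx=2 pred=T actual=N -> ctr[2]=2

Answer: T T T T T T T T T T T T T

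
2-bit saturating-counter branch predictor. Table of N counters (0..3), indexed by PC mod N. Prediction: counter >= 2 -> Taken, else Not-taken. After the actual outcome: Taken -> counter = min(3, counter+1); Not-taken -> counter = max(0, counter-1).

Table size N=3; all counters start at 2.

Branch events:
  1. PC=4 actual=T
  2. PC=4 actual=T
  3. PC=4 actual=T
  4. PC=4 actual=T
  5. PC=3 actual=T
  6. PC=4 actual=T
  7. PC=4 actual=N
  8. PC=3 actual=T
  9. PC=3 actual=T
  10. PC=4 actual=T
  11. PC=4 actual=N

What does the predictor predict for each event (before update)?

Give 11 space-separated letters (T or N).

Answer: T T T T T T T T T T T

Derivation:
Ev 1: PC=4 idx=1 pred=T actual=T -> ctr[1]=3
Ev 2: PC=4 idx=1 pred=T actual=T -> ctr[1]=3
Ev 3: PC=4 idx=1 pred=T actual=T -> ctr[1]=3
Ev 4: PC=4 idx=1 pred=T actual=T -> ctr[1]=3
Ev 5: PC=3 idx=0 pred=T actual=T -> ctr[0]=3
Ev 6: PC=4 idx=1 pred=T actual=T -> ctr[1]=3
Ev 7: PC=4 idx=1 pred=T actual=N -> ctr[1]=2
Ev 8: PC=3 idx=0 pred=T actual=T -> ctr[0]=3
Ev 9: PC=3 idx=0 pred=T actual=T -> ctr[0]=3
Ev 10: PC=4 idx=1 pred=T actual=T -> ctr[1]=3
Ev 11: PC=4 idx=1 pred=T actual=N -> ctr[1]=2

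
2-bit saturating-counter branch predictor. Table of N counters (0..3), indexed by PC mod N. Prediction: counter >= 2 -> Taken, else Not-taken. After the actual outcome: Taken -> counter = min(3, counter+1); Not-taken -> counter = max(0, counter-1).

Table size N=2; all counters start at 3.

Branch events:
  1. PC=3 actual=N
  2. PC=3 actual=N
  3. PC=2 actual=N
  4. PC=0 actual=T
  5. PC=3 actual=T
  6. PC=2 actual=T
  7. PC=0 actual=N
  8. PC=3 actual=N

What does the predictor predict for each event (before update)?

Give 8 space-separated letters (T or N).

Answer: T T T T N T T T

Derivation:
Ev 1: PC=3 idx=1 pred=T actual=N -> ctr[1]=2
Ev 2: PC=3 idx=1 pred=T actual=N -> ctr[1]=1
Ev 3: PC=2 idx=0 pred=T actual=N -> ctr[0]=2
Ev 4: PC=0 idx=0 pred=T actual=T -> ctr[0]=3
Ev 5: PC=3 idx=1 pred=N actual=T -> ctr[1]=2
Ev 6: PC=2 idx=0 pred=T actual=T -> ctr[0]=3
Ev 7: PC=0 idx=0 pred=T actual=N -> ctr[0]=2
Ev 8: PC=3 idx=1 pred=T actual=N -> ctr[1]=1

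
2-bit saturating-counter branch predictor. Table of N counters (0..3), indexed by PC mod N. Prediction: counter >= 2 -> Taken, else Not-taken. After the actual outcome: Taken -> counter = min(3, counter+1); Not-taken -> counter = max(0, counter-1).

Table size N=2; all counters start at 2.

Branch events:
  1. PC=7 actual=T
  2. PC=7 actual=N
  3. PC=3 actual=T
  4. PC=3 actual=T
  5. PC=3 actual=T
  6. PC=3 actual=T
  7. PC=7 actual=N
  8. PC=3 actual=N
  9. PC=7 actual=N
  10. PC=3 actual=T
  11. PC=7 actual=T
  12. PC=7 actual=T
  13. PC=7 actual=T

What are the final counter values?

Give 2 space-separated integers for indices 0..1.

Ev 1: PC=7 idx=1 pred=T actual=T -> ctr[1]=3
Ev 2: PC=7 idx=1 pred=T actual=N -> ctr[1]=2
Ev 3: PC=3 idx=1 pred=T actual=T -> ctr[1]=3
Ev 4: PC=3 idx=1 pred=T actual=T -> ctr[1]=3
Ev 5: PC=3 idx=1 pred=T actual=T -> ctr[1]=3
Ev 6: PC=3 idx=1 pred=T actual=T -> ctr[1]=3
Ev 7: PC=7 idx=1 pred=T actual=N -> ctr[1]=2
Ev 8: PC=3 idx=1 pred=T actual=N -> ctr[1]=1
Ev 9: PC=7 idx=1 pred=N actual=N -> ctr[1]=0
Ev 10: PC=3 idx=1 pred=N actual=T -> ctr[1]=1
Ev 11: PC=7 idx=1 pred=N actual=T -> ctr[1]=2
Ev 12: PC=7 idx=1 pred=T actual=T -> ctr[1]=3
Ev 13: PC=7 idx=1 pred=T actual=T -> ctr[1]=3

Answer: 2 3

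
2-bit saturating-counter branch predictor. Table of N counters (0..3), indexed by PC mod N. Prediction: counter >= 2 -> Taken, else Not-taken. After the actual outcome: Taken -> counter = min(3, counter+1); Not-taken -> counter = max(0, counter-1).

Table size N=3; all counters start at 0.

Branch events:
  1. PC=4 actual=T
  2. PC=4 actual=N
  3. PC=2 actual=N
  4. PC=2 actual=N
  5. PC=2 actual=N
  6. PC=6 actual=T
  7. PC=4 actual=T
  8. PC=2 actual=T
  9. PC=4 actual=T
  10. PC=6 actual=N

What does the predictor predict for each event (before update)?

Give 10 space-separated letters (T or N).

Ev 1: PC=4 idx=1 pred=N actual=T -> ctr[1]=1
Ev 2: PC=4 idx=1 pred=N actual=N -> ctr[1]=0
Ev 3: PC=2 idx=2 pred=N actual=N -> ctr[2]=0
Ev 4: PC=2 idx=2 pred=N actual=N -> ctr[2]=0
Ev 5: PC=2 idx=2 pred=N actual=N -> ctr[2]=0
Ev 6: PC=6 idx=0 pred=N actual=T -> ctr[0]=1
Ev 7: PC=4 idx=1 pred=N actual=T -> ctr[1]=1
Ev 8: PC=2 idx=2 pred=N actual=T -> ctr[2]=1
Ev 9: PC=4 idx=1 pred=N actual=T -> ctr[1]=2
Ev 10: PC=6 idx=0 pred=N actual=N -> ctr[0]=0

Answer: N N N N N N N N N N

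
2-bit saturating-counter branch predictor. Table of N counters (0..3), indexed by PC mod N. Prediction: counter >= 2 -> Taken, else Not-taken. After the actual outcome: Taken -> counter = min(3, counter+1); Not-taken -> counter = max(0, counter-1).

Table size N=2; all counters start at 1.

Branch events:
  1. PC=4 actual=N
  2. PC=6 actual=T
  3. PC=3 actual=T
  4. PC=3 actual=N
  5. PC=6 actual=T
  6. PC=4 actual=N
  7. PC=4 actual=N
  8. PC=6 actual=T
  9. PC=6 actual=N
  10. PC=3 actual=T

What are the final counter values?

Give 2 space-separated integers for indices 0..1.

Answer: 0 2

Derivation:
Ev 1: PC=4 idx=0 pred=N actual=N -> ctr[0]=0
Ev 2: PC=6 idx=0 pred=N actual=T -> ctr[0]=1
Ev 3: PC=3 idx=1 pred=N actual=T -> ctr[1]=2
Ev 4: PC=3 idx=1 pred=T actual=N -> ctr[1]=1
Ev 5: PC=6 idx=0 pred=N actual=T -> ctr[0]=2
Ev 6: PC=4 idx=0 pred=T actual=N -> ctr[0]=1
Ev 7: PC=4 idx=0 pred=N actual=N -> ctr[0]=0
Ev 8: PC=6 idx=0 pred=N actual=T -> ctr[0]=1
Ev 9: PC=6 idx=0 pred=N actual=N -> ctr[0]=0
Ev 10: PC=3 idx=1 pred=N actual=T -> ctr[1]=2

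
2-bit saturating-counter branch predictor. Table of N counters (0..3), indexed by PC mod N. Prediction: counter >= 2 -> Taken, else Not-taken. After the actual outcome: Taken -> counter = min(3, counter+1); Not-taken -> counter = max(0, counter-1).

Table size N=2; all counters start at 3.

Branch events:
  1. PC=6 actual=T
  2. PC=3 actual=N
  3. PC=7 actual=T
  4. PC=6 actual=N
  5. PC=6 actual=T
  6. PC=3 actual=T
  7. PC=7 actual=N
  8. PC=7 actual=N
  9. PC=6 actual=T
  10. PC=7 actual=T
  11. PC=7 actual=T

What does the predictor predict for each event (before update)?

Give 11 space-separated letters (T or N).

Ev 1: PC=6 idx=0 pred=T actual=T -> ctr[0]=3
Ev 2: PC=3 idx=1 pred=T actual=N -> ctr[1]=2
Ev 3: PC=7 idx=1 pred=T actual=T -> ctr[1]=3
Ev 4: PC=6 idx=0 pred=T actual=N -> ctr[0]=2
Ev 5: PC=6 idx=0 pred=T actual=T -> ctr[0]=3
Ev 6: PC=3 idx=1 pred=T actual=T -> ctr[1]=3
Ev 7: PC=7 idx=1 pred=T actual=N -> ctr[1]=2
Ev 8: PC=7 idx=1 pred=T actual=N -> ctr[1]=1
Ev 9: PC=6 idx=0 pred=T actual=T -> ctr[0]=3
Ev 10: PC=7 idx=1 pred=N actual=T -> ctr[1]=2
Ev 11: PC=7 idx=1 pred=T actual=T -> ctr[1]=3

Answer: T T T T T T T T T N T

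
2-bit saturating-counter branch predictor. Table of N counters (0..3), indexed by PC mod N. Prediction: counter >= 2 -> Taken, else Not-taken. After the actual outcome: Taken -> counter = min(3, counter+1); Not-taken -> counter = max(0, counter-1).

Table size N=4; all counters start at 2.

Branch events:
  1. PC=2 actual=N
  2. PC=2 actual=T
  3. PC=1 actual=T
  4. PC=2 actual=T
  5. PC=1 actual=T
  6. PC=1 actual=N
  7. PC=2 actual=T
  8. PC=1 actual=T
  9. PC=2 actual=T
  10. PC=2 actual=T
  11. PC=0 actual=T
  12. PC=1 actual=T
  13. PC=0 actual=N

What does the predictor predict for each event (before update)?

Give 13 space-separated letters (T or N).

Answer: T N T T T T T T T T T T T

Derivation:
Ev 1: PC=2 idx=2 pred=T actual=N -> ctr[2]=1
Ev 2: PC=2 idx=2 pred=N actual=T -> ctr[2]=2
Ev 3: PC=1 idx=1 pred=T actual=T -> ctr[1]=3
Ev 4: PC=2 idx=2 pred=T actual=T -> ctr[2]=3
Ev 5: PC=1 idx=1 pred=T actual=T -> ctr[1]=3
Ev 6: PC=1 idx=1 pred=T actual=N -> ctr[1]=2
Ev 7: PC=2 idx=2 pred=T actual=T -> ctr[2]=3
Ev 8: PC=1 idx=1 pred=T actual=T -> ctr[1]=3
Ev 9: PC=2 idx=2 pred=T actual=T -> ctr[2]=3
Ev 10: PC=2 idx=2 pred=T actual=T -> ctr[2]=3
Ev 11: PC=0 idx=0 pred=T actual=T -> ctr[0]=3
Ev 12: PC=1 idx=1 pred=T actual=T -> ctr[1]=3
Ev 13: PC=0 idx=0 pred=T actual=N -> ctr[0]=2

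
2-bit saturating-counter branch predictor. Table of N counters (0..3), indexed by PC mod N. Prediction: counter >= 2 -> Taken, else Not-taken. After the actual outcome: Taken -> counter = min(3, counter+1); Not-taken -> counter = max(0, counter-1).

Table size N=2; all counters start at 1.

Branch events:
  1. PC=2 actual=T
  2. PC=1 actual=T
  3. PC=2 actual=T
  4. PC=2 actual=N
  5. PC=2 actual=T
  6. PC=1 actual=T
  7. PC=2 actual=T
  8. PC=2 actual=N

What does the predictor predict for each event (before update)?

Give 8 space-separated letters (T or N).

Answer: N N T T T T T T

Derivation:
Ev 1: PC=2 idx=0 pred=N actual=T -> ctr[0]=2
Ev 2: PC=1 idx=1 pred=N actual=T -> ctr[1]=2
Ev 3: PC=2 idx=0 pred=T actual=T -> ctr[0]=3
Ev 4: PC=2 idx=0 pred=T actual=N -> ctr[0]=2
Ev 5: PC=2 idx=0 pred=T actual=T -> ctr[0]=3
Ev 6: PC=1 idx=1 pred=T actual=T -> ctr[1]=3
Ev 7: PC=2 idx=0 pred=T actual=T -> ctr[0]=3
Ev 8: PC=2 idx=0 pred=T actual=N -> ctr[0]=2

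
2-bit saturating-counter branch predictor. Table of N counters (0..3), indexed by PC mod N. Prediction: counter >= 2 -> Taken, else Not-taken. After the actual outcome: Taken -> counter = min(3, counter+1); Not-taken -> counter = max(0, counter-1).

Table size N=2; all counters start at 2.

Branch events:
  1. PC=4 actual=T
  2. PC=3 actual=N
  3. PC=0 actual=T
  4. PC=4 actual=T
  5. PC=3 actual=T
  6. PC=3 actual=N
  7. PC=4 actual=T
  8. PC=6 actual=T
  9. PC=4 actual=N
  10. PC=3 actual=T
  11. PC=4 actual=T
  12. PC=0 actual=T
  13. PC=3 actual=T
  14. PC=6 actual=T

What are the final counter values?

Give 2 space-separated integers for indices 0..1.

Ev 1: PC=4 idx=0 pred=T actual=T -> ctr[0]=3
Ev 2: PC=3 idx=1 pred=T actual=N -> ctr[1]=1
Ev 3: PC=0 idx=0 pred=T actual=T -> ctr[0]=3
Ev 4: PC=4 idx=0 pred=T actual=T -> ctr[0]=3
Ev 5: PC=3 idx=1 pred=N actual=T -> ctr[1]=2
Ev 6: PC=3 idx=1 pred=T actual=N -> ctr[1]=1
Ev 7: PC=4 idx=0 pred=T actual=T -> ctr[0]=3
Ev 8: PC=6 idx=0 pred=T actual=T -> ctr[0]=3
Ev 9: PC=4 idx=0 pred=T actual=N -> ctr[0]=2
Ev 10: PC=3 idx=1 pred=N actual=T -> ctr[1]=2
Ev 11: PC=4 idx=0 pred=T actual=T -> ctr[0]=3
Ev 12: PC=0 idx=0 pred=T actual=T -> ctr[0]=3
Ev 13: PC=3 idx=1 pred=T actual=T -> ctr[1]=3
Ev 14: PC=6 idx=0 pred=T actual=T -> ctr[0]=3

Answer: 3 3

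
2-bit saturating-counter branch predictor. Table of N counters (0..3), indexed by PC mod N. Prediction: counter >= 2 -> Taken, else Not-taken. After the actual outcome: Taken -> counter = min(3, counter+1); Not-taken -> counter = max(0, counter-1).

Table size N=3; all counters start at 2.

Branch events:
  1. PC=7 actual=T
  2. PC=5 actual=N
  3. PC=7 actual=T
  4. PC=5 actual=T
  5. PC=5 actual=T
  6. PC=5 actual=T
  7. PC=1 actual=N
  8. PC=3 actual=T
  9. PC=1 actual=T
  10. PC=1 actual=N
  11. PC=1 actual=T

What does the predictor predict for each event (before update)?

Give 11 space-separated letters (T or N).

Answer: T T T N T T T T T T T

Derivation:
Ev 1: PC=7 idx=1 pred=T actual=T -> ctr[1]=3
Ev 2: PC=5 idx=2 pred=T actual=N -> ctr[2]=1
Ev 3: PC=7 idx=1 pred=T actual=T -> ctr[1]=3
Ev 4: PC=5 idx=2 pred=N actual=T -> ctr[2]=2
Ev 5: PC=5 idx=2 pred=T actual=T -> ctr[2]=3
Ev 6: PC=5 idx=2 pred=T actual=T -> ctr[2]=3
Ev 7: PC=1 idx=1 pred=T actual=N -> ctr[1]=2
Ev 8: PC=3 idx=0 pred=T actual=T -> ctr[0]=3
Ev 9: PC=1 idx=1 pred=T actual=T -> ctr[1]=3
Ev 10: PC=1 idx=1 pred=T actual=N -> ctr[1]=2
Ev 11: PC=1 idx=1 pred=T actual=T -> ctr[1]=3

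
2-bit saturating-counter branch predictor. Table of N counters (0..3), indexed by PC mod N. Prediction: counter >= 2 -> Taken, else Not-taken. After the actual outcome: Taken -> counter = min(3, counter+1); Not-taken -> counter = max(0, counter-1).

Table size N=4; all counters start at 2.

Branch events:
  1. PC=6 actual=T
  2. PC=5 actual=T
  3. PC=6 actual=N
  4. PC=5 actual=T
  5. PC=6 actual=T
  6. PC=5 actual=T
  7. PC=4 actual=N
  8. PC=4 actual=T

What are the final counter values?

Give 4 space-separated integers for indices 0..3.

Answer: 2 3 3 2

Derivation:
Ev 1: PC=6 idx=2 pred=T actual=T -> ctr[2]=3
Ev 2: PC=5 idx=1 pred=T actual=T -> ctr[1]=3
Ev 3: PC=6 idx=2 pred=T actual=N -> ctr[2]=2
Ev 4: PC=5 idx=1 pred=T actual=T -> ctr[1]=3
Ev 5: PC=6 idx=2 pred=T actual=T -> ctr[2]=3
Ev 6: PC=5 idx=1 pred=T actual=T -> ctr[1]=3
Ev 7: PC=4 idx=0 pred=T actual=N -> ctr[0]=1
Ev 8: PC=4 idx=0 pred=N actual=T -> ctr[0]=2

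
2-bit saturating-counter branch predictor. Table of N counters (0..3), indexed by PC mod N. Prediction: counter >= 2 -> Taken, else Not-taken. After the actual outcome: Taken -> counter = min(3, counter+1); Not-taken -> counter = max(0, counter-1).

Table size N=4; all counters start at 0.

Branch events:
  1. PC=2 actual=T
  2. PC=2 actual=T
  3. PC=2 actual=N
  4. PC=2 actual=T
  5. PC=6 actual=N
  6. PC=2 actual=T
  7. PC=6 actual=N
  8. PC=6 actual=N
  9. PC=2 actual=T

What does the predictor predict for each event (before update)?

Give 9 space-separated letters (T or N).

Answer: N N T N T N T N N

Derivation:
Ev 1: PC=2 idx=2 pred=N actual=T -> ctr[2]=1
Ev 2: PC=2 idx=2 pred=N actual=T -> ctr[2]=2
Ev 3: PC=2 idx=2 pred=T actual=N -> ctr[2]=1
Ev 4: PC=2 idx=2 pred=N actual=T -> ctr[2]=2
Ev 5: PC=6 idx=2 pred=T actual=N -> ctr[2]=1
Ev 6: PC=2 idx=2 pred=N actual=T -> ctr[2]=2
Ev 7: PC=6 idx=2 pred=T actual=N -> ctr[2]=1
Ev 8: PC=6 idx=2 pred=N actual=N -> ctr[2]=0
Ev 9: PC=2 idx=2 pred=N actual=T -> ctr[2]=1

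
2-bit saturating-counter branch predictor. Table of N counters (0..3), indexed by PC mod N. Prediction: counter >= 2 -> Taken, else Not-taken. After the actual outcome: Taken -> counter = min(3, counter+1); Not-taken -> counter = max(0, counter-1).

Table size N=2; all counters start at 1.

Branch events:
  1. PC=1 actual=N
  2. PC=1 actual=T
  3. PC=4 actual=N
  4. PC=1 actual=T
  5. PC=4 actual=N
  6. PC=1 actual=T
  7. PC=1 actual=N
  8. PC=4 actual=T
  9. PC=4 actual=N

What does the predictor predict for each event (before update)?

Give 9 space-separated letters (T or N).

Answer: N N N N N T T N N

Derivation:
Ev 1: PC=1 idx=1 pred=N actual=N -> ctr[1]=0
Ev 2: PC=1 idx=1 pred=N actual=T -> ctr[1]=1
Ev 3: PC=4 idx=0 pred=N actual=N -> ctr[0]=0
Ev 4: PC=1 idx=1 pred=N actual=T -> ctr[1]=2
Ev 5: PC=4 idx=0 pred=N actual=N -> ctr[0]=0
Ev 6: PC=1 idx=1 pred=T actual=T -> ctr[1]=3
Ev 7: PC=1 idx=1 pred=T actual=N -> ctr[1]=2
Ev 8: PC=4 idx=0 pred=N actual=T -> ctr[0]=1
Ev 9: PC=4 idx=0 pred=N actual=N -> ctr[0]=0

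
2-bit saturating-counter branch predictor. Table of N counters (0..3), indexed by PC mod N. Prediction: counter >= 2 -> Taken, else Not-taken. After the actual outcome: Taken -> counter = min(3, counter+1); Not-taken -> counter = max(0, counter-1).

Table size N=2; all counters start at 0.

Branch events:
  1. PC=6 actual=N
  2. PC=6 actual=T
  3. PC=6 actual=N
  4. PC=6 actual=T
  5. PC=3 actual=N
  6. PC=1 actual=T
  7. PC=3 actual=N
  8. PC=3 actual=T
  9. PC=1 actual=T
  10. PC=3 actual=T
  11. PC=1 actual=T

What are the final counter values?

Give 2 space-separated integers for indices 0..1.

Answer: 1 3

Derivation:
Ev 1: PC=6 idx=0 pred=N actual=N -> ctr[0]=0
Ev 2: PC=6 idx=0 pred=N actual=T -> ctr[0]=1
Ev 3: PC=6 idx=0 pred=N actual=N -> ctr[0]=0
Ev 4: PC=6 idx=0 pred=N actual=T -> ctr[0]=1
Ev 5: PC=3 idx=1 pred=N actual=N -> ctr[1]=0
Ev 6: PC=1 idx=1 pred=N actual=T -> ctr[1]=1
Ev 7: PC=3 idx=1 pred=N actual=N -> ctr[1]=0
Ev 8: PC=3 idx=1 pred=N actual=T -> ctr[1]=1
Ev 9: PC=1 idx=1 pred=N actual=T -> ctr[1]=2
Ev 10: PC=3 idx=1 pred=T actual=T -> ctr[1]=3
Ev 11: PC=1 idx=1 pred=T actual=T -> ctr[1]=3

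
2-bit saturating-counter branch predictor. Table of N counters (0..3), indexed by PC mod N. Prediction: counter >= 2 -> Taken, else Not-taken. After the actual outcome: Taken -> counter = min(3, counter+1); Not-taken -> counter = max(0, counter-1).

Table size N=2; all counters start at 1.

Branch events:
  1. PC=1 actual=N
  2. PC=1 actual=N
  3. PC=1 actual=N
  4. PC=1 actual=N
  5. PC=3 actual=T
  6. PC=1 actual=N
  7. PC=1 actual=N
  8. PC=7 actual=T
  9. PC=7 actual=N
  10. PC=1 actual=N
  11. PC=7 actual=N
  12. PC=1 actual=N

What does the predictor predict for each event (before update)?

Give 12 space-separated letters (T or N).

Ev 1: PC=1 idx=1 pred=N actual=N -> ctr[1]=0
Ev 2: PC=1 idx=1 pred=N actual=N -> ctr[1]=0
Ev 3: PC=1 idx=1 pred=N actual=N -> ctr[1]=0
Ev 4: PC=1 idx=1 pred=N actual=N -> ctr[1]=0
Ev 5: PC=3 idx=1 pred=N actual=T -> ctr[1]=1
Ev 6: PC=1 idx=1 pred=N actual=N -> ctr[1]=0
Ev 7: PC=1 idx=1 pred=N actual=N -> ctr[1]=0
Ev 8: PC=7 idx=1 pred=N actual=T -> ctr[1]=1
Ev 9: PC=7 idx=1 pred=N actual=N -> ctr[1]=0
Ev 10: PC=1 idx=1 pred=N actual=N -> ctr[1]=0
Ev 11: PC=7 idx=1 pred=N actual=N -> ctr[1]=0
Ev 12: PC=1 idx=1 pred=N actual=N -> ctr[1]=0

Answer: N N N N N N N N N N N N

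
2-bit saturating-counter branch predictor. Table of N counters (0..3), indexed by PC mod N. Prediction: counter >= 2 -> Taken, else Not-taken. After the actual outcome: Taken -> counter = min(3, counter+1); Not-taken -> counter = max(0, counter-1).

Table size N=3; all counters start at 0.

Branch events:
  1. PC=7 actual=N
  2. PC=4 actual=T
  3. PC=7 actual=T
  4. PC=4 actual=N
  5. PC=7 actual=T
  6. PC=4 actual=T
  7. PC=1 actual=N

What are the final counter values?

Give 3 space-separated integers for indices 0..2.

Ev 1: PC=7 idx=1 pred=N actual=N -> ctr[1]=0
Ev 2: PC=4 idx=1 pred=N actual=T -> ctr[1]=1
Ev 3: PC=7 idx=1 pred=N actual=T -> ctr[1]=2
Ev 4: PC=4 idx=1 pred=T actual=N -> ctr[1]=1
Ev 5: PC=7 idx=1 pred=N actual=T -> ctr[1]=2
Ev 6: PC=4 idx=1 pred=T actual=T -> ctr[1]=3
Ev 7: PC=1 idx=1 pred=T actual=N -> ctr[1]=2

Answer: 0 2 0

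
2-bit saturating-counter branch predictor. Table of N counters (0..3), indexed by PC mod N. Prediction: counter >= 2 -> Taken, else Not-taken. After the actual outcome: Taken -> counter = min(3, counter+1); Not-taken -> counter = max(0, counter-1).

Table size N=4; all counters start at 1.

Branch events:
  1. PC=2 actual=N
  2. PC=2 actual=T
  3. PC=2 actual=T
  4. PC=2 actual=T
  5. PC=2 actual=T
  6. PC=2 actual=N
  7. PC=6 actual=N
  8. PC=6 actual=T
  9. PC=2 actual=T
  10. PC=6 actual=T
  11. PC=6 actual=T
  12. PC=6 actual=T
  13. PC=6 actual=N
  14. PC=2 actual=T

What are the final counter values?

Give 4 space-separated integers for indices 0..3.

Answer: 1 1 3 1

Derivation:
Ev 1: PC=2 idx=2 pred=N actual=N -> ctr[2]=0
Ev 2: PC=2 idx=2 pred=N actual=T -> ctr[2]=1
Ev 3: PC=2 idx=2 pred=N actual=T -> ctr[2]=2
Ev 4: PC=2 idx=2 pred=T actual=T -> ctr[2]=3
Ev 5: PC=2 idx=2 pred=T actual=T -> ctr[2]=3
Ev 6: PC=2 idx=2 pred=T actual=N -> ctr[2]=2
Ev 7: PC=6 idx=2 pred=T actual=N -> ctr[2]=1
Ev 8: PC=6 idx=2 pred=N actual=T -> ctr[2]=2
Ev 9: PC=2 idx=2 pred=T actual=T -> ctr[2]=3
Ev 10: PC=6 idx=2 pred=T actual=T -> ctr[2]=3
Ev 11: PC=6 idx=2 pred=T actual=T -> ctr[2]=3
Ev 12: PC=6 idx=2 pred=T actual=T -> ctr[2]=3
Ev 13: PC=6 idx=2 pred=T actual=N -> ctr[2]=2
Ev 14: PC=2 idx=2 pred=T actual=T -> ctr[2]=3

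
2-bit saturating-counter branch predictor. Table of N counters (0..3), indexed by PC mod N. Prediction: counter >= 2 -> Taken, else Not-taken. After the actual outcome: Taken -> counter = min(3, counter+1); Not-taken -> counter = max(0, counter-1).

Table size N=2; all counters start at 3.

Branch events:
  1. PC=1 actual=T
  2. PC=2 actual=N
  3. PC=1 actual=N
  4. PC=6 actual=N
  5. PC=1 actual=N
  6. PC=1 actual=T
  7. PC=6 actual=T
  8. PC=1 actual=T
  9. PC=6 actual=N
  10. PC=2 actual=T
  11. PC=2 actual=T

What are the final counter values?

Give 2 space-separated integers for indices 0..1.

Answer: 3 3

Derivation:
Ev 1: PC=1 idx=1 pred=T actual=T -> ctr[1]=3
Ev 2: PC=2 idx=0 pred=T actual=N -> ctr[0]=2
Ev 3: PC=1 idx=1 pred=T actual=N -> ctr[1]=2
Ev 4: PC=6 idx=0 pred=T actual=N -> ctr[0]=1
Ev 5: PC=1 idx=1 pred=T actual=N -> ctr[1]=1
Ev 6: PC=1 idx=1 pred=N actual=T -> ctr[1]=2
Ev 7: PC=6 idx=0 pred=N actual=T -> ctr[0]=2
Ev 8: PC=1 idx=1 pred=T actual=T -> ctr[1]=3
Ev 9: PC=6 idx=0 pred=T actual=N -> ctr[0]=1
Ev 10: PC=2 idx=0 pred=N actual=T -> ctr[0]=2
Ev 11: PC=2 idx=0 pred=T actual=T -> ctr[0]=3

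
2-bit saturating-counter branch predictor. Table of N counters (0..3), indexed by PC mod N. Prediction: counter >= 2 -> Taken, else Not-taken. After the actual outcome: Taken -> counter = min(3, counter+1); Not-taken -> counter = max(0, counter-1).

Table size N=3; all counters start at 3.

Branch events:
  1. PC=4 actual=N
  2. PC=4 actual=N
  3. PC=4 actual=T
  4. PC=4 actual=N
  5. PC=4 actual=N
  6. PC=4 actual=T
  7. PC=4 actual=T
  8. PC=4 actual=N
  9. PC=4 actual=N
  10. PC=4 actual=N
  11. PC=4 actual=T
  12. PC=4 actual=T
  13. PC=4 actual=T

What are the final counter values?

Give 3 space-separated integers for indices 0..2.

Answer: 3 3 3

Derivation:
Ev 1: PC=4 idx=1 pred=T actual=N -> ctr[1]=2
Ev 2: PC=4 idx=1 pred=T actual=N -> ctr[1]=1
Ev 3: PC=4 idx=1 pred=N actual=T -> ctr[1]=2
Ev 4: PC=4 idx=1 pred=T actual=N -> ctr[1]=1
Ev 5: PC=4 idx=1 pred=N actual=N -> ctr[1]=0
Ev 6: PC=4 idx=1 pred=N actual=T -> ctr[1]=1
Ev 7: PC=4 idx=1 pred=N actual=T -> ctr[1]=2
Ev 8: PC=4 idx=1 pred=T actual=N -> ctr[1]=1
Ev 9: PC=4 idx=1 pred=N actual=N -> ctr[1]=0
Ev 10: PC=4 idx=1 pred=N actual=N -> ctr[1]=0
Ev 11: PC=4 idx=1 pred=N actual=T -> ctr[1]=1
Ev 12: PC=4 idx=1 pred=N actual=T -> ctr[1]=2
Ev 13: PC=4 idx=1 pred=T actual=T -> ctr[1]=3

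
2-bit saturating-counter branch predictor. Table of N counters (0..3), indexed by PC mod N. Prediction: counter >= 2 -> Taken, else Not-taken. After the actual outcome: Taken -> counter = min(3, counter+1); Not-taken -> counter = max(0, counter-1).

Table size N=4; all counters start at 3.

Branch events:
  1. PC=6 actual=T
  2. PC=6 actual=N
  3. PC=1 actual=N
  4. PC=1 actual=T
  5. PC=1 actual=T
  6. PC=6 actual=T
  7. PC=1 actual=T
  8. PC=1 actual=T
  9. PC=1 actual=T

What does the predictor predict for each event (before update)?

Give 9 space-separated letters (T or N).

Answer: T T T T T T T T T

Derivation:
Ev 1: PC=6 idx=2 pred=T actual=T -> ctr[2]=3
Ev 2: PC=6 idx=2 pred=T actual=N -> ctr[2]=2
Ev 3: PC=1 idx=1 pred=T actual=N -> ctr[1]=2
Ev 4: PC=1 idx=1 pred=T actual=T -> ctr[1]=3
Ev 5: PC=1 idx=1 pred=T actual=T -> ctr[1]=3
Ev 6: PC=6 idx=2 pred=T actual=T -> ctr[2]=3
Ev 7: PC=1 idx=1 pred=T actual=T -> ctr[1]=3
Ev 8: PC=1 idx=1 pred=T actual=T -> ctr[1]=3
Ev 9: PC=1 idx=1 pred=T actual=T -> ctr[1]=3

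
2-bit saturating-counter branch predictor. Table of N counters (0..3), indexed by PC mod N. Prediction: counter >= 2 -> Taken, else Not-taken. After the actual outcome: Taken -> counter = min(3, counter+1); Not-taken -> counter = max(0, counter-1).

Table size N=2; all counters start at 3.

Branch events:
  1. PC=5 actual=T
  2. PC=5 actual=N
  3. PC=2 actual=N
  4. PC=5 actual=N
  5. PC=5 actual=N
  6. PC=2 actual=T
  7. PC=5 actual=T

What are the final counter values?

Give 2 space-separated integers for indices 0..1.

Ev 1: PC=5 idx=1 pred=T actual=T -> ctr[1]=3
Ev 2: PC=5 idx=1 pred=T actual=N -> ctr[1]=2
Ev 3: PC=2 idx=0 pred=T actual=N -> ctr[0]=2
Ev 4: PC=5 idx=1 pred=T actual=N -> ctr[1]=1
Ev 5: PC=5 idx=1 pred=N actual=N -> ctr[1]=0
Ev 6: PC=2 idx=0 pred=T actual=T -> ctr[0]=3
Ev 7: PC=5 idx=1 pred=N actual=T -> ctr[1]=1

Answer: 3 1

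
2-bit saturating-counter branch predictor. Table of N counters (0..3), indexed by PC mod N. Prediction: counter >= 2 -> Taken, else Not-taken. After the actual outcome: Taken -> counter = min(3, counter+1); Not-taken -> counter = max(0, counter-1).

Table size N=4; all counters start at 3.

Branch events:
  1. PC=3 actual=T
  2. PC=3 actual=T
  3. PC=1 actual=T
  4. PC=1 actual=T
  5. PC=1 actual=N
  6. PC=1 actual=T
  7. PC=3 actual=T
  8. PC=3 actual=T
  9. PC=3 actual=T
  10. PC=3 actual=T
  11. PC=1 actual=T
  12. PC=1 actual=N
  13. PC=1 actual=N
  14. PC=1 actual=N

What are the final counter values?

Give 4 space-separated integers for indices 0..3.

Ev 1: PC=3 idx=3 pred=T actual=T -> ctr[3]=3
Ev 2: PC=3 idx=3 pred=T actual=T -> ctr[3]=3
Ev 3: PC=1 idx=1 pred=T actual=T -> ctr[1]=3
Ev 4: PC=1 idx=1 pred=T actual=T -> ctr[1]=3
Ev 5: PC=1 idx=1 pred=T actual=N -> ctr[1]=2
Ev 6: PC=1 idx=1 pred=T actual=T -> ctr[1]=3
Ev 7: PC=3 idx=3 pred=T actual=T -> ctr[3]=3
Ev 8: PC=3 idx=3 pred=T actual=T -> ctr[3]=3
Ev 9: PC=3 idx=3 pred=T actual=T -> ctr[3]=3
Ev 10: PC=3 idx=3 pred=T actual=T -> ctr[3]=3
Ev 11: PC=1 idx=1 pred=T actual=T -> ctr[1]=3
Ev 12: PC=1 idx=1 pred=T actual=N -> ctr[1]=2
Ev 13: PC=1 idx=1 pred=T actual=N -> ctr[1]=1
Ev 14: PC=1 idx=1 pred=N actual=N -> ctr[1]=0

Answer: 3 0 3 3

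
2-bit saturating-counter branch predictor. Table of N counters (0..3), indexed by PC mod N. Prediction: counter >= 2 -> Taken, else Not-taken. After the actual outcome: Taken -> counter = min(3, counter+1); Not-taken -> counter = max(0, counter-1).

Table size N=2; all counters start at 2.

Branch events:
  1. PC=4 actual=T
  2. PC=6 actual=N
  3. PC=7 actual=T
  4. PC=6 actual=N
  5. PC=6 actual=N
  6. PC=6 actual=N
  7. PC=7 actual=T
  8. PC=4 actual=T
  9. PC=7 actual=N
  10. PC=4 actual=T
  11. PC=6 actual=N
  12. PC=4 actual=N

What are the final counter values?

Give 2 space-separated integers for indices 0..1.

Ev 1: PC=4 idx=0 pred=T actual=T -> ctr[0]=3
Ev 2: PC=6 idx=0 pred=T actual=N -> ctr[0]=2
Ev 3: PC=7 idx=1 pred=T actual=T -> ctr[1]=3
Ev 4: PC=6 idx=0 pred=T actual=N -> ctr[0]=1
Ev 5: PC=6 idx=0 pred=N actual=N -> ctr[0]=0
Ev 6: PC=6 idx=0 pred=N actual=N -> ctr[0]=0
Ev 7: PC=7 idx=1 pred=T actual=T -> ctr[1]=3
Ev 8: PC=4 idx=0 pred=N actual=T -> ctr[0]=1
Ev 9: PC=7 idx=1 pred=T actual=N -> ctr[1]=2
Ev 10: PC=4 idx=0 pred=N actual=T -> ctr[0]=2
Ev 11: PC=6 idx=0 pred=T actual=N -> ctr[0]=1
Ev 12: PC=4 idx=0 pred=N actual=N -> ctr[0]=0

Answer: 0 2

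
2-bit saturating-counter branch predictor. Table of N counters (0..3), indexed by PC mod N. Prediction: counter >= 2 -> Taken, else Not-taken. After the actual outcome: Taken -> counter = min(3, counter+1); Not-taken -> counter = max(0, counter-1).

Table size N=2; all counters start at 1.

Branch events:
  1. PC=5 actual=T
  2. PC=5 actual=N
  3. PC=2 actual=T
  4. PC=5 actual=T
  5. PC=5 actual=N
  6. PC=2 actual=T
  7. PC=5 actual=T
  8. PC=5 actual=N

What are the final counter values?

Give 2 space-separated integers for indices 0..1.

Ev 1: PC=5 idx=1 pred=N actual=T -> ctr[1]=2
Ev 2: PC=5 idx=1 pred=T actual=N -> ctr[1]=1
Ev 3: PC=2 idx=0 pred=N actual=T -> ctr[0]=2
Ev 4: PC=5 idx=1 pred=N actual=T -> ctr[1]=2
Ev 5: PC=5 idx=1 pred=T actual=N -> ctr[1]=1
Ev 6: PC=2 idx=0 pred=T actual=T -> ctr[0]=3
Ev 7: PC=5 idx=1 pred=N actual=T -> ctr[1]=2
Ev 8: PC=5 idx=1 pred=T actual=N -> ctr[1]=1

Answer: 3 1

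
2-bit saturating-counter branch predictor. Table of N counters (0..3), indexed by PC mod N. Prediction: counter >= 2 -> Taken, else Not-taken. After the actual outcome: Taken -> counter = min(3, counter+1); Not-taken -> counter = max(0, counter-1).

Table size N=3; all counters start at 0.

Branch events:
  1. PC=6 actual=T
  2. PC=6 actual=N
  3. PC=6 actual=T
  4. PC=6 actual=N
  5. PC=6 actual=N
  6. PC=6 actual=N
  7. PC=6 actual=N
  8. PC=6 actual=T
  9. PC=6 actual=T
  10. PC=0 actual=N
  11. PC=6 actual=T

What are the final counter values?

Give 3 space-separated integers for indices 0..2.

Answer: 2 0 0

Derivation:
Ev 1: PC=6 idx=0 pred=N actual=T -> ctr[0]=1
Ev 2: PC=6 idx=0 pred=N actual=N -> ctr[0]=0
Ev 3: PC=6 idx=0 pred=N actual=T -> ctr[0]=1
Ev 4: PC=6 idx=0 pred=N actual=N -> ctr[0]=0
Ev 5: PC=6 idx=0 pred=N actual=N -> ctr[0]=0
Ev 6: PC=6 idx=0 pred=N actual=N -> ctr[0]=0
Ev 7: PC=6 idx=0 pred=N actual=N -> ctr[0]=0
Ev 8: PC=6 idx=0 pred=N actual=T -> ctr[0]=1
Ev 9: PC=6 idx=0 pred=N actual=T -> ctr[0]=2
Ev 10: PC=0 idx=0 pred=T actual=N -> ctr[0]=1
Ev 11: PC=6 idx=0 pred=N actual=T -> ctr[0]=2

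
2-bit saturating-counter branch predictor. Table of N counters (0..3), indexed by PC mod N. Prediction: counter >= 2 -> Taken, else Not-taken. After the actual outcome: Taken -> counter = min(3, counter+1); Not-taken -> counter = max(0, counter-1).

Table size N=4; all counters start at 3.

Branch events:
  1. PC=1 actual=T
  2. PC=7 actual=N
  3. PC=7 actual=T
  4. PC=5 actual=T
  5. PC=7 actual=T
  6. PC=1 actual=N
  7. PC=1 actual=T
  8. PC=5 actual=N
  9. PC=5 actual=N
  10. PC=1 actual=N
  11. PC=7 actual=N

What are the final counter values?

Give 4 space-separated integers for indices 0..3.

Ev 1: PC=1 idx=1 pred=T actual=T -> ctr[1]=3
Ev 2: PC=7 idx=3 pred=T actual=N -> ctr[3]=2
Ev 3: PC=7 idx=3 pred=T actual=T -> ctr[3]=3
Ev 4: PC=5 idx=1 pred=T actual=T -> ctr[1]=3
Ev 5: PC=7 idx=3 pred=T actual=T -> ctr[3]=3
Ev 6: PC=1 idx=1 pred=T actual=N -> ctr[1]=2
Ev 7: PC=1 idx=1 pred=T actual=T -> ctr[1]=3
Ev 8: PC=5 idx=1 pred=T actual=N -> ctr[1]=2
Ev 9: PC=5 idx=1 pred=T actual=N -> ctr[1]=1
Ev 10: PC=1 idx=1 pred=N actual=N -> ctr[1]=0
Ev 11: PC=7 idx=3 pred=T actual=N -> ctr[3]=2

Answer: 3 0 3 2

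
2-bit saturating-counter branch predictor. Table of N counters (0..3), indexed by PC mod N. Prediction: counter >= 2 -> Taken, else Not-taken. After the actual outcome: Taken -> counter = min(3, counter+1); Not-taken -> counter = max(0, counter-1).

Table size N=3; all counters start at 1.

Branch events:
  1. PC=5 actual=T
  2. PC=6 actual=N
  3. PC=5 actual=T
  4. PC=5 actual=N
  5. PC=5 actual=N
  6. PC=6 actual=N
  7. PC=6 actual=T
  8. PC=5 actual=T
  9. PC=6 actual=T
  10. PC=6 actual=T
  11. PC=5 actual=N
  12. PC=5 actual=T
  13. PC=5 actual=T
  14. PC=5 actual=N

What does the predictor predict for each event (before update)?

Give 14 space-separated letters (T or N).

Ev 1: PC=5 idx=2 pred=N actual=T -> ctr[2]=2
Ev 2: PC=6 idx=0 pred=N actual=N -> ctr[0]=0
Ev 3: PC=5 idx=2 pred=T actual=T -> ctr[2]=3
Ev 4: PC=5 idx=2 pred=T actual=N -> ctr[2]=2
Ev 5: PC=5 idx=2 pred=T actual=N -> ctr[2]=1
Ev 6: PC=6 idx=0 pred=N actual=N -> ctr[0]=0
Ev 7: PC=6 idx=0 pred=N actual=T -> ctr[0]=1
Ev 8: PC=5 idx=2 pred=N actual=T -> ctr[2]=2
Ev 9: PC=6 idx=0 pred=N actual=T -> ctr[0]=2
Ev 10: PC=6 idx=0 pred=T actual=T -> ctr[0]=3
Ev 11: PC=5 idx=2 pred=T actual=N -> ctr[2]=1
Ev 12: PC=5 idx=2 pred=N actual=T -> ctr[2]=2
Ev 13: PC=5 idx=2 pred=T actual=T -> ctr[2]=3
Ev 14: PC=5 idx=2 pred=T actual=N -> ctr[2]=2

Answer: N N T T T N N N N T T N T T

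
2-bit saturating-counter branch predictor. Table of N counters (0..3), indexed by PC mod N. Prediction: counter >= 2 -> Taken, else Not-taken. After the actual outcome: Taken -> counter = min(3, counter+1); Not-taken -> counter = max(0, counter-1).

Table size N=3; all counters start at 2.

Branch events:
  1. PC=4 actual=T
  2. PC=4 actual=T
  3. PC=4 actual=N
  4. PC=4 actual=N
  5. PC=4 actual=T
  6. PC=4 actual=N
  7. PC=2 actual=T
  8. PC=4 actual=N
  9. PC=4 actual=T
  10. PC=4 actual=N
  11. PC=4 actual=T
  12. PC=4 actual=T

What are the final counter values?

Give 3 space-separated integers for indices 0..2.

Ev 1: PC=4 idx=1 pred=T actual=T -> ctr[1]=3
Ev 2: PC=4 idx=1 pred=T actual=T -> ctr[1]=3
Ev 3: PC=4 idx=1 pred=T actual=N -> ctr[1]=2
Ev 4: PC=4 idx=1 pred=T actual=N -> ctr[1]=1
Ev 5: PC=4 idx=1 pred=N actual=T -> ctr[1]=2
Ev 6: PC=4 idx=1 pred=T actual=N -> ctr[1]=1
Ev 7: PC=2 idx=2 pred=T actual=T -> ctr[2]=3
Ev 8: PC=4 idx=1 pred=N actual=N -> ctr[1]=0
Ev 9: PC=4 idx=1 pred=N actual=T -> ctr[1]=1
Ev 10: PC=4 idx=1 pred=N actual=N -> ctr[1]=0
Ev 11: PC=4 idx=1 pred=N actual=T -> ctr[1]=1
Ev 12: PC=4 idx=1 pred=N actual=T -> ctr[1]=2

Answer: 2 2 3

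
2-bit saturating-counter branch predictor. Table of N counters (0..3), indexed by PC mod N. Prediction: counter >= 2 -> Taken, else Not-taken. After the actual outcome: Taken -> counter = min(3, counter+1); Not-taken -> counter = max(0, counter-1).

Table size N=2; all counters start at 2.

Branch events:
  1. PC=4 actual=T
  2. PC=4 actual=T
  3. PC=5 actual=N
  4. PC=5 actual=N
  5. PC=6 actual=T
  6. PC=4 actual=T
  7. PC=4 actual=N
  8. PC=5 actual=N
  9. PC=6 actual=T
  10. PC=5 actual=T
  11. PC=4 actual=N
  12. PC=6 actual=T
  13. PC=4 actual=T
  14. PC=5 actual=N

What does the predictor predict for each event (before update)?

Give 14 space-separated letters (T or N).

Ev 1: PC=4 idx=0 pred=T actual=T -> ctr[0]=3
Ev 2: PC=4 idx=0 pred=T actual=T -> ctr[0]=3
Ev 3: PC=5 idx=1 pred=T actual=N -> ctr[1]=1
Ev 4: PC=5 idx=1 pred=N actual=N -> ctr[1]=0
Ev 5: PC=6 idx=0 pred=T actual=T -> ctr[0]=3
Ev 6: PC=4 idx=0 pred=T actual=T -> ctr[0]=3
Ev 7: PC=4 idx=0 pred=T actual=N -> ctr[0]=2
Ev 8: PC=5 idx=1 pred=N actual=N -> ctr[1]=0
Ev 9: PC=6 idx=0 pred=T actual=T -> ctr[0]=3
Ev 10: PC=5 idx=1 pred=N actual=T -> ctr[1]=1
Ev 11: PC=4 idx=0 pred=T actual=N -> ctr[0]=2
Ev 12: PC=6 idx=0 pred=T actual=T -> ctr[0]=3
Ev 13: PC=4 idx=0 pred=T actual=T -> ctr[0]=3
Ev 14: PC=5 idx=1 pred=N actual=N -> ctr[1]=0

Answer: T T T N T T T N T N T T T N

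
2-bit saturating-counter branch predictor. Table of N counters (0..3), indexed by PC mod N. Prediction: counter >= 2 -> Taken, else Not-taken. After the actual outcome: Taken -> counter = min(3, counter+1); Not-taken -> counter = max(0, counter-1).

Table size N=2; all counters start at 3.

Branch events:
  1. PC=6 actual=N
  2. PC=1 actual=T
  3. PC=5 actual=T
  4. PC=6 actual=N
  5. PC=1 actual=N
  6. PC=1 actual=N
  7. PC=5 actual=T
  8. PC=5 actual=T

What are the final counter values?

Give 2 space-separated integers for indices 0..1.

Answer: 1 3

Derivation:
Ev 1: PC=6 idx=0 pred=T actual=N -> ctr[0]=2
Ev 2: PC=1 idx=1 pred=T actual=T -> ctr[1]=3
Ev 3: PC=5 idx=1 pred=T actual=T -> ctr[1]=3
Ev 4: PC=6 idx=0 pred=T actual=N -> ctr[0]=1
Ev 5: PC=1 idx=1 pred=T actual=N -> ctr[1]=2
Ev 6: PC=1 idx=1 pred=T actual=N -> ctr[1]=1
Ev 7: PC=5 idx=1 pred=N actual=T -> ctr[1]=2
Ev 8: PC=5 idx=1 pred=T actual=T -> ctr[1]=3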